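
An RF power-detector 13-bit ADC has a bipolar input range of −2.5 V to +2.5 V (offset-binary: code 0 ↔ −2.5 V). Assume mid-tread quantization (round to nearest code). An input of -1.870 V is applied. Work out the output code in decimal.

With 8192 levels over 5 V, one step is 0.610 mV.
(-1.870 − (−2.5)) / 0.000610352 = 1032.192 LSBs.
Round → code 1032.

code 1032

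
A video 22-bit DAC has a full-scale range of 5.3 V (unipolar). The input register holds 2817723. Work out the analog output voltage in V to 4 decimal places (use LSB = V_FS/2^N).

3.5605 V

LSB = 5.3 V / 2^22 = 1.26 µV.
V_out = 0 + 2817723 × 1.26362e-06 V = 3.56053 V.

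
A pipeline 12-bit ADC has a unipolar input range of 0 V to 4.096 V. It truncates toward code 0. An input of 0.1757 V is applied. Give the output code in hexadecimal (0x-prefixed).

Full-scale span = 4.096 V; LSB = 4.096/2^12 = 1.000 mV.
(0.1757 − 0) / 0.001 = 175.700 LSBs.
So the output code is 175.
In hexadecimal (0x-prefixed): 0xAF.

code 0xAF (decimal 175)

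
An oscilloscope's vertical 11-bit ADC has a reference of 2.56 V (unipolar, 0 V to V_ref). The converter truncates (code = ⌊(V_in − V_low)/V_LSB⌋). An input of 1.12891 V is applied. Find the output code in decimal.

code 903

Full-scale span = 2.56 V; LSB = 2.56/2^11 = 1.250 mV.
(V_in − V_low)/LSB = (1.12891 − 0) / 0.00125 = 903.128.
Floor → code 903.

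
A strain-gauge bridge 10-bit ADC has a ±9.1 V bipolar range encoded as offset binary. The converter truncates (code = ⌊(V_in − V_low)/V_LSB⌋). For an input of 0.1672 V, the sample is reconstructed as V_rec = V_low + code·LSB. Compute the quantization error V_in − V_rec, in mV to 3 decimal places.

7.239 mV

One LSB is 18.2 V / 1024 = 17.773 mV.
Scaled input = 521.4073 LSBs, so code = 521.
Code 521 maps back to (−9.1) + 521×0.0177734 V = 0.15996094 V.
Error = 0.1672 − 0.15996094 = 0.00723906 V = 7.239 mV.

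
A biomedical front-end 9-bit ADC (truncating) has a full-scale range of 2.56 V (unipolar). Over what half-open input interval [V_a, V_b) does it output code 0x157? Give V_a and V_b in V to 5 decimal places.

[1.71500 V, 1.72000 V)

LSB = 2.56/2^9 = 5.000 mV.
Code 0x157 = 343 decimal.
V_a = V_low + 343·LSB = 1.715 V; V_b = V_low + 344·LSB = 1.72 V.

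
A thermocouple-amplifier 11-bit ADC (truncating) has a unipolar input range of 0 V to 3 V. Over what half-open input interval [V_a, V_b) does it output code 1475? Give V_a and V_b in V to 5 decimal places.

[2.16064 V, 2.16211 V)

LSB = 3/2^11 = 1.465 mV.
V_a = V_low + 1475·LSB = 2.16064 V; V_b = V_low + 1476·LSB = 2.16211 V.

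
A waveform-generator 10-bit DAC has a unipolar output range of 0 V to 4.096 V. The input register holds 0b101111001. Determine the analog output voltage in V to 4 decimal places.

LSB = 4.096 V / 2^10 = 4.000 mV.
Code 0b101111001 = 377 decimal.
V_out = 0 + 377 × 0.004 V = 1.508 V.

1.5080 V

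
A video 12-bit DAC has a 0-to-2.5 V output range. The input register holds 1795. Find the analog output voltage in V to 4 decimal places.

1.0956 V

LSB = 2.5 V / 2^12 = 0.610 mV.
V_out = 0 + 1795 × 0.000610352 V = 1.09558 V.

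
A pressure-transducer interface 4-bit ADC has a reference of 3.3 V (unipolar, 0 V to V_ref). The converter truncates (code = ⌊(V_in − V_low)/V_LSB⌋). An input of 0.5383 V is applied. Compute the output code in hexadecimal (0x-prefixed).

code 0x2 (decimal 2)

LSB = 3.3 V / 16 = 206.250 mV.
(0.5383 − 0) / 0.20625 = 2.610 LSBs.
So the output code is 2.
In hexadecimal (0x-prefixed): 0x2.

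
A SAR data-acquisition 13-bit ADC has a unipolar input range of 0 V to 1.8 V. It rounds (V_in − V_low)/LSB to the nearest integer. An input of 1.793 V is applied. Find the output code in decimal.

Full-scale span = 1.8 V; LSB = 1.8/2^13 = 219.73 µV.
Input sits at 8160.142 steps above V_low.
So the output code is 8160.

code 8160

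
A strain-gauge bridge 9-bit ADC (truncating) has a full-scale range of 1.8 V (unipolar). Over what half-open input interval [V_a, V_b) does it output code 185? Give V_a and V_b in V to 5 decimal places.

LSB = 1.8/2^9 = 3.516 mV.
V_a = V_low + 185·LSB = 0.650391 V; V_b = V_low + 186·LSB = 0.653906 V.

[0.65039 V, 0.65391 V)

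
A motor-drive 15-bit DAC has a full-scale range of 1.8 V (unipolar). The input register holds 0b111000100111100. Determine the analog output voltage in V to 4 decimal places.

LSB = 1.8 V / 2^15 = 54.93 µV.
Code 0b111000100111100 = 28988 decimal.
V_out = 0 + 28988 × 5.49316e-05 V = 1.59236 V.

1.5924 V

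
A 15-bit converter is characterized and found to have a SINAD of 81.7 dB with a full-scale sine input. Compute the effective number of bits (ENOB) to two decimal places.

ENOB = (SINAD − 1.76) / 6.02 = (81.7 − 1.76)/6.02 = 13.279.

13.28 bits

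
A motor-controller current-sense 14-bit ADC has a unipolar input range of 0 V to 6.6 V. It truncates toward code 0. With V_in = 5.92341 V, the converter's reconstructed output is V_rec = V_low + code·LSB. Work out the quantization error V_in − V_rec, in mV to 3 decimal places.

Step size: 6.6 V ÷ 2^14 = 402.83 µV.
(5.92341 − 0)/0.000402832 = 14704.4166; ⌊·⌋ gives code 14704.
Reconstructed: 5.9232422 V.
V_in − V_rec = 0.000167812 V = 0.168 mV.

0.168 mV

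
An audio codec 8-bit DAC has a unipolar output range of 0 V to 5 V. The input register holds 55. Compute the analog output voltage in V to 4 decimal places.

LSB = 5 V / 2^8 = 19.531 mV.
V_out = 0 + 55 × 0.0195312 V = 1.07422 V.

1.0742 V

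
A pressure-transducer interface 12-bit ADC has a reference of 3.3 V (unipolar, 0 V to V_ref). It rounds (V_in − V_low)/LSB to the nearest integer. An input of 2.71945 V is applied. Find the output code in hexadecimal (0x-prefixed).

code 0xD2F (decimal 3375)

Full-scale span = 3.3 V; LSB = 3.3/2^12 = 0.806 mV.
Input sits at 3375.414 steps above V_low.
So the output code is 3375.
In hexadecimal (0x-prefixed): 0xD2F.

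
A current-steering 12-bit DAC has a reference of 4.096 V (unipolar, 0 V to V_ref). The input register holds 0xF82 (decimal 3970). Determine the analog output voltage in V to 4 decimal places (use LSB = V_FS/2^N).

3.9700 V

LSB = 4.096 V / 2^12 = 1.000 mV.
Code 0xF82 = 3970 decimal.
V_out = 0 + 3970 × 0.001 V = 3.97 V.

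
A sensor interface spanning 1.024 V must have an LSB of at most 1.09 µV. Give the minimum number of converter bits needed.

20 bits

Number of steps required ≥ 1.024 V / 1.09 µV = 939449.54.
Need 2^N ≥ 939449.54; 2^19 = 524288, 2^20 = 1048576.
Minimum N = 20.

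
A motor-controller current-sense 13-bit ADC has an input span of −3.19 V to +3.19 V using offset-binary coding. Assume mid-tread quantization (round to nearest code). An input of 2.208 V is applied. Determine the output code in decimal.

Full-scale span = 6.38 V; LSB = 6.38/2^13 = 0.779 mV.
(V_in − V_low)/LSB = (2.208 − (−3.19)) / 0.000778809 = 6931.100.
round(6931.100) = 6931.

code 6931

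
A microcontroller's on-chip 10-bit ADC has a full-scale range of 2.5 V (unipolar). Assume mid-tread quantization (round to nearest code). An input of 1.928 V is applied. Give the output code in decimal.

code 790

Full-scale span = 2.5 V; LSB = 2.5/2^10 = 2.441 mV.
Input sits at 789.709 steps above V_low.
Round → code 790.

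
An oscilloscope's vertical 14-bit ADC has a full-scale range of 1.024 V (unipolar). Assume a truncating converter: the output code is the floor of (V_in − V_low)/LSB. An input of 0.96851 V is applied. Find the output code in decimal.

With 16384 levels over 1.024 V, one step is 62.50 µV.
(V_in − V_low)/LSB = (0.96851 − 0) / 6.25e-05 = 15496.160.
⌊·⌋(15496.160) = 15496.

code 15496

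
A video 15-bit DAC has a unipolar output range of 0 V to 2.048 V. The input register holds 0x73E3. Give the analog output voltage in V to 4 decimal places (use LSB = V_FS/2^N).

1.8542 V

LSB = 2.048 V / 2^15 = 62.50 µV.
Code 0x73E3 = 29667 decimal.
V_out = 0 + 29667 × 6.25e-05 V = 1.85419 V.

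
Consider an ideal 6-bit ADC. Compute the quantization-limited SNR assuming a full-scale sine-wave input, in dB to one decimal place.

SNR ≈ 6.02·N + 1.76 dB = 6.02·6 + 1.76 = 37.88 dB.

37.9 dB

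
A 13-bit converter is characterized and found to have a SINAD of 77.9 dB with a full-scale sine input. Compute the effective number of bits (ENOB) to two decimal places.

12.65 bits

ENOB = (SINAD − 1.76) / 6.02 = (77.9 − 1.76)/6.02 = 12.648.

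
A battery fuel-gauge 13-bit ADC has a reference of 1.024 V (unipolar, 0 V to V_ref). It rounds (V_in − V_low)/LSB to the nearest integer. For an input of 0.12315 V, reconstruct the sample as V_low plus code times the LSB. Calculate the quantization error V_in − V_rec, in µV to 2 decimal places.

25.00 µV

One LSB is 1.024 V / 8192 = 125.00 µV.
Scaled input = 985.2000 LSBs, so code = 985.
Code 985 maps back to 0 + 985×0.000125 V = 0.123125 V.
Error = 0.12315 − 0.123125 = 2.5e-05 V = 25.00 µV.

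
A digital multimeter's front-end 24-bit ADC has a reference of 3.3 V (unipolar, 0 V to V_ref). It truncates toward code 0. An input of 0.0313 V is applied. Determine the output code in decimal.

Full-scale span = 3.3 V; LSB = 3.3/2^24 = 0.20 µV.
(0.0313 − 0) / 1.96695e-07 = 159129.352 LSBs.
Floor → code 159129.

code 159129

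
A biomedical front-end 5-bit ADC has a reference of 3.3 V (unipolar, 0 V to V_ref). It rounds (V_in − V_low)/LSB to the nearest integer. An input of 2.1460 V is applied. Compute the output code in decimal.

code 21

With 32 levels over 3.3 V, one step is 103.125 mV.
Input sits at 20.810 steps above V_low.
Round → code 21.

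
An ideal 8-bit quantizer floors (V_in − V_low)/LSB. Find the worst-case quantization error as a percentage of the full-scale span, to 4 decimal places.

0.3906 %

Truncating → worst-case error = 1 LSB = V_FS/2^8, so 100/256 = 0.390625 % of full scale.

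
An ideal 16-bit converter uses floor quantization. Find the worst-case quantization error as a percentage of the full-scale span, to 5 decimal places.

Truncating → worst-case error = 1 LSB = V_FS/2^16, so 100/65536 = 0.00152588 % of full scale.

0.00153 %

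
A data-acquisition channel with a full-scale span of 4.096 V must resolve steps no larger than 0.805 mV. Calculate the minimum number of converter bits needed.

Number of steps required ≥ 4.096 V / 0.805 mV = 5088.20.
Need 2^N ≥ 5088.20; 2^12 = 4096, 2^13 = 8192.
Minimum N = 13.

13 bits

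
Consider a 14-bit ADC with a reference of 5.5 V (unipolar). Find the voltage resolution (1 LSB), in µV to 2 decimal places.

Full-scale span = 5.5 V.
LSB = 5.5 / 2^14 = 5.5 / 16384 = 0.000335693 V = 335.69 µV.

335.69 µV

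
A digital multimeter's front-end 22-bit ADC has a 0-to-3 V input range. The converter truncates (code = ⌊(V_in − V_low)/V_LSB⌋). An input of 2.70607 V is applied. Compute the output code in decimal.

code 3783360

LSB = 3 V / 4194304 = 0.72 µV.
(V_in − V_low)/LSB = (2.70607 − 0) / 7.15256e-07 = 3783360.075.
So the output code is 3783360.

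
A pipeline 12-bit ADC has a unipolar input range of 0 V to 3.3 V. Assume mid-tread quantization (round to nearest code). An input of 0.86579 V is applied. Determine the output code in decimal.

code 1075

With 4096 levels over 3.3 V, one step is 0.806 mV.
Input sits at 1074.629 steps above V_low.
So the output code is 1075.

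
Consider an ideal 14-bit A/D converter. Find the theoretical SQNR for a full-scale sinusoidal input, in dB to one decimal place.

SNR ≈ 6.02·N + 1.76 dB = 6.02·14 + 1.76 = 86.04 dB.

86.0 dB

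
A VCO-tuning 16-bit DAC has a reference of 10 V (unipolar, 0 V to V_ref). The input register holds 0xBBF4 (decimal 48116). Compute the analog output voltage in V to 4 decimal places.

LSB = 10 V / 2^16 = 152.59 µV.
Code 0xBBF4 = 48116 decimal.
V_out = 0 + 48116 × 0.000152588 V = 7.34192 V.

7.3419 V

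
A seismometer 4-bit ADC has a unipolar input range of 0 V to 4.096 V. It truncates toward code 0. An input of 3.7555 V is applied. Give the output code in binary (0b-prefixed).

With 16 levels over 4.096 V, one step is 256.000 mV.
(3.7555 − 0) / 0.256 = 14.670 LSBs.
So the output code is 14.
In binary (0b-prefixed): 0b1110.

code 0b1110 (decimal 14)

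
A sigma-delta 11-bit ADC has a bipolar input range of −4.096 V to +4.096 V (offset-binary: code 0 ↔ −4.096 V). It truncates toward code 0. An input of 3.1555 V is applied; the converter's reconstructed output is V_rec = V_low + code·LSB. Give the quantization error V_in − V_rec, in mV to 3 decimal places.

3.500 mV

Step size: 8.192 V ÷ 2^11 = 4.000 mV.
(V_in − V_low)/LSB = (3.1555 − (−4.096))/0.004 = 1812.8750 → code 1812 (floor).
Code 1812 maps back to (−4.096) + 1812×0.004 V = 3.152 V.
Error = 3.1555 − 3.152 = 0.0035 V = 3.500 mV.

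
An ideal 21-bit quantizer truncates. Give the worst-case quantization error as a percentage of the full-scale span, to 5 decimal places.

0.00005 %

Truncating → worst-case error = 1 LSB = V_FS/2^21, so 100/2097152 = 4.76837e-05 % of full scale.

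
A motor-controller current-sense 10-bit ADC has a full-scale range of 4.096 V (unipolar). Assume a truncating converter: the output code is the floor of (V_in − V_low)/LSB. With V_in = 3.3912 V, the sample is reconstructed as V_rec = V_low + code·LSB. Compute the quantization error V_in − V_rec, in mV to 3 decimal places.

3.200 mV

One LSB is 4.096 V / 1024 = 4.000 mV.
(V_in − V_low)/LSB = (3.3912 − 0)/0.004 = 847.8000 → code 847 (floor).
V_rec = 0 + 847·0.004 = 3.388 V.
Difference: 0.0032 V → 3.200 mV.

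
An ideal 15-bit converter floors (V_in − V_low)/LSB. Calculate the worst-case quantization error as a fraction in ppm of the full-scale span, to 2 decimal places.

Truncating → worst-case error = 1 LSB = V_FS/2^15, so 1e+06/32768 = 30.5176 ppm of full scale.

30.52 ppm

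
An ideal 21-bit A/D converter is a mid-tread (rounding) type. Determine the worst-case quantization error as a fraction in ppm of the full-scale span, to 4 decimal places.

0.2384 ppm

Rounding → worst-case error = ½ LSB = V_FS/2^22, so 1e+06/4194304 = 0.238419 ppm of full scale.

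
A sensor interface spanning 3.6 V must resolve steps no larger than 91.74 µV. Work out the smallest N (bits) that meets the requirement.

Number of steps required ≥ 3.6 V / 91.74 µV = 39241.33.
Need 2^N ≥ 39241.33; 2^15 = 32768, 2^16 = 65536.
Minimum N = 16.

16 bits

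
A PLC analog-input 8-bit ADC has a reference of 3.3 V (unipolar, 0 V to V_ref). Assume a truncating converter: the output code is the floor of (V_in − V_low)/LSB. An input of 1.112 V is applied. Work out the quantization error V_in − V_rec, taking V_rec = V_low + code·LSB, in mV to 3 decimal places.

3.406 mV

LSB = 3.3/2^8 = 12.891 mV.
(V_in − V_low)/LSB = (1.112 − 0)/0.0128906 = 86.2642 → code 86 (floor).
Reconstructed: 1.1085938 V.
V_in − V_rec = 0.00340625 V = 3.406 mV.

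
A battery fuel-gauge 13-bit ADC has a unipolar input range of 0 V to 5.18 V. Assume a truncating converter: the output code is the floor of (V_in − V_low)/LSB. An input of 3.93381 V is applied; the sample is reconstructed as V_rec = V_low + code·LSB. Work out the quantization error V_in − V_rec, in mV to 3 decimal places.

0.121 mV

Step size: 5.18 V ÷ 2^13 = 0.632 mV.
Scaled input = 6221.1914 LSBs, so code = 6221.
Code 6221 maps back to 0 + 6221×0.000632324 V = 3.933689 V.
Error = 3.93381 − 3.933689 = 0.000121035 V = 0.121 mV.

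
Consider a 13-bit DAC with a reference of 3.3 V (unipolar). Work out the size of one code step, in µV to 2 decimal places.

402.83 µV

Full-scale span = 3.3 V.
LSB = 3.3 / 2^13 = 3.3 / 8192 = 0.000402832 V = 402.83 µV.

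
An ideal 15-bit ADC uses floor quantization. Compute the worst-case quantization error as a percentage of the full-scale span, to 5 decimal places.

Truncating → worst-case error = 1 LSB = V_FS/2^15, so 100/32768 = 0.00305176 % of full scale.

0.00305 %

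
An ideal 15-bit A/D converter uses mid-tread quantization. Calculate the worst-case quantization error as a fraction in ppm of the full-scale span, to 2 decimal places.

15.26 ppm

Rounding → worst-case error = ½ LSB = V_FS/2^16, so 1e+06/65536 = 15.2588 ppm of full scale.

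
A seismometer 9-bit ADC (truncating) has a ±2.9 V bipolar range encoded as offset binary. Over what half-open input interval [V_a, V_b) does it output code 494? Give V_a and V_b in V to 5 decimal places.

LSB = 5.8/2^9 = 11.328 mV.
V_a = V_low + 494·LSB = 2.69609 V; V_b = V_low + 495·LSB = 2.70742 V.

[2.69609 V, 2.70742 V)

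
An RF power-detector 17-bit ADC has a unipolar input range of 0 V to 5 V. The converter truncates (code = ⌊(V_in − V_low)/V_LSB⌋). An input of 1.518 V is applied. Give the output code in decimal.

Full-scale span = 5 V; LSB = 5/2^17 = 38.15 µV.
(V_in − V_low)/LSB = (1.518 − 0) / 3.8147e-05 = 39793.459.
⌊·⌋(39793.459) = 39793.

code 39793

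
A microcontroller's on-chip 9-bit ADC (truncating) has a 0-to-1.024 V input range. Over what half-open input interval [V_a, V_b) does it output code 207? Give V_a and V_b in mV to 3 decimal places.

[414.000 mV, 416.000 mV)

LSB = 1.024/2^9 = 2.000 mV.
V_a = V_low + 207·LSB = 0.414 V; V_b = V_low + 208·LSB = 0.416 V.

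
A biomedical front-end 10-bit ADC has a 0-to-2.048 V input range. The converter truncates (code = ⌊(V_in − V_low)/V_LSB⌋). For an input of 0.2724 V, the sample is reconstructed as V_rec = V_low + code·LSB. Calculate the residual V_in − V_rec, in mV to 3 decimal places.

0.400 mV

LSB = 2.048/2^10 = 2.000 mV.
(0.2724 − 0)/0.002 = 136.2000; ⌊·⌋ gives code 136.
Reconstructed: 0.272 V.
Error = 0.2724 − 0.272 = 0.0004 V = 0.400 mV.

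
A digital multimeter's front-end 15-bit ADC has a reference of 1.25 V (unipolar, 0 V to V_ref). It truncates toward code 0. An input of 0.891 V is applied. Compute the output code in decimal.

code 23357

LSB = 1.25 V / 32768 = 38.15 µV.
(0.891 − 0) / 3.8147e-05 = 23357.030 LSBs.
Floor → code 23357.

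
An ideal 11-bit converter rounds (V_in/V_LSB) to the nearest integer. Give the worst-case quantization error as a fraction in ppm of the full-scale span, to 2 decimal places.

Rounding → worst-case error = ½ LSB = V_FS/2^12, so 1e+06/4096 = 244.141 ppm of full scale.

244.14 ppm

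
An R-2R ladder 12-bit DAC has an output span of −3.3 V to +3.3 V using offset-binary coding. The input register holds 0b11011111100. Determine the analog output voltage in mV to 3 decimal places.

-418.945 mV

LSB = 6.6 V / 2^12 = 1.611 mV.
Code 0b11011111100 = 1788 decimal.
V_out = (−3.3) + 1788 × 0.00161133 V = -0.418945 V.
= -418.945 mV.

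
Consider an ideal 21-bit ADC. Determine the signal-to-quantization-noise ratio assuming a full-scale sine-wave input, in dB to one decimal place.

128.2 dB

SNR ≈ 6.02·N + 1.76 dB = 6.02·21 + 1.76 = 128.18 dB.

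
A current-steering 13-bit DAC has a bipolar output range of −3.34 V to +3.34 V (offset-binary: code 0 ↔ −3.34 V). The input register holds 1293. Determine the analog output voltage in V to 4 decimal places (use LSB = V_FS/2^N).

-2.2856 V

LSB = 6.68 V / 2^13 = 0.815 mV.
V_out = (−3.34) + 1293 × 0.00081543 V = -2.28565 V.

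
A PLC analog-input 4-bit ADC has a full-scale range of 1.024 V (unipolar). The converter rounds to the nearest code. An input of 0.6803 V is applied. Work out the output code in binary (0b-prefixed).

code 0b1011 (decimal 11)

LSB = 1.024 V / 16 = 64.000 mV.
(0.6803 − 0) / 0.064 = 10.630 LSBs.
Round → code 11.
In binary (0b-prefixed): 0b1011.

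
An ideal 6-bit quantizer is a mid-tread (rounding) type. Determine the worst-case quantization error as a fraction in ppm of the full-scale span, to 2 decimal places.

7812.50 ppm

Rounding → worst-case error = ½ LSB = V_FS/2^7, so 1e+06/128 = 7812.5 ppm of full scale.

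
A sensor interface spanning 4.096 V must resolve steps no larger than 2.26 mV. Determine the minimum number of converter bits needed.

11 bits

Number of steps required ≥ 4.096 V / 2.26 mV = 1812.39.
Need 2^N ≥ 1812.39; 2^10 = 1024, 2^11 = 2048.
Minimum N = 11.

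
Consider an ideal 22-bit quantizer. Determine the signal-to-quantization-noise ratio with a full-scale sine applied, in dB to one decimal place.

SNR ≈ 6.02·N + 1.76 dB = 6.02·22 + 1.76 = 134.20 dB.

134.2 dB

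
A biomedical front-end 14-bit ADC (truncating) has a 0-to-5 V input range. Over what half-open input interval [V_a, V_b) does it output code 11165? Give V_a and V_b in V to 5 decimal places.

LSB = 5/2^14 = 305.18 µV.
V_a = V_low + 11165·LSB = 3.40729 V; V_b = V_low + 11166·LSB = 3.40759 V.

[3.40729 V, 3.40759 V)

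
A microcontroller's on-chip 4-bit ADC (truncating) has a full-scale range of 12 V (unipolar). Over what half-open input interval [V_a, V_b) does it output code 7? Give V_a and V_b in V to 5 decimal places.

[5.25000 V, 6.00000 V)

LSB = 12/2^4 = 0.7500 V.
V_a = V_low + 7·LSB = 5.25 V; V_b = V_low + 8·LSB = 6 V.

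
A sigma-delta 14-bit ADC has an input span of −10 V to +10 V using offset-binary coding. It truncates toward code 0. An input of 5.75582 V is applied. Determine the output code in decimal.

With 16384 levels over 20 V, one step is 1.221 mV.
Input sits at 12907.168 steps above V_low.
⌊·⌋(12907.168) = 12907.

code 12907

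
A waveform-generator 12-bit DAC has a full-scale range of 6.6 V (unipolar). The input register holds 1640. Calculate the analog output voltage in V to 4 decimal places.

LSB = 6.6 V / 2^12 = 1.611 mV.
V_out = 0 + 1640 × 0.00161133 V = 2.64258 V.

2.6426 V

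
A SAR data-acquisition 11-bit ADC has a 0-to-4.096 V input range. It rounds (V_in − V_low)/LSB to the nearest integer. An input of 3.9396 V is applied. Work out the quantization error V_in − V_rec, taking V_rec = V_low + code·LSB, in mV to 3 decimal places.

-0.400 mV

One LSB is 4.096 V / 2048 = 2.000 mV.
(3.9396 − 0)/0.002 = 1969.8000; round gives code 1970.
V_rec = 0 + 1970·0.002 = 3.94 V.
Error = 3.9396 − 3.94 = -0.0004 V = -0.400 mV.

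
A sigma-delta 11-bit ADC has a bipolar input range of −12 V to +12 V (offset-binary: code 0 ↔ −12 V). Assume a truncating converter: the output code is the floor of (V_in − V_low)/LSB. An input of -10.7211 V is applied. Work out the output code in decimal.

Full-scale span = 24 V; LSB = 24/2^11 = 11.719 mV.
Input sits at 109.133 steps above V_low.
Floor → code 109.

code 109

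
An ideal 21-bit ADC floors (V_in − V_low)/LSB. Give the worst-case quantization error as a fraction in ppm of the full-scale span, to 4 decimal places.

Truncating → worst-case error = 1 LSB = V_FS/2^21, so 1e+06/2097152 = 0.476837 ppm of full scale.

0.4768 ppm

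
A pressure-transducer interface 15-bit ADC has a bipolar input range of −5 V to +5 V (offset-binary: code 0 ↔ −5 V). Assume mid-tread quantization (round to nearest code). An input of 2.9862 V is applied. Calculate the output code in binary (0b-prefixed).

With 32768 levels over 10 V, one step is 305.18 µV.
Input sits at 26169.180 steps above V_low.
Round → code 26169.
In binary (0b-prefixed): 0b110011000111001.

code 0b110011000111001 (decimal 26169)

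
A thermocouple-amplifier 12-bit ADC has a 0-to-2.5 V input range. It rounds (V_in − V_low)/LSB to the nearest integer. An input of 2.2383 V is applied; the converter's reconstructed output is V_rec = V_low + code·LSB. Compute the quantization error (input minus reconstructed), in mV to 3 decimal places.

0.141 mV

One LSB is 2.5 V / 4096 = 0.610 mV.
(2.2383 − 0)/0.000610352 = 3667.2307; round gives code 3667.
Reconstructed: 2.2381592 V.
Difference: 0.00014082 V → 0.141 mV.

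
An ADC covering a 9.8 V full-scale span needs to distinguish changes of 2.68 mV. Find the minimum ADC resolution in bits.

Number of steps required ≥ 9.8 V / 2.68 mV = 3656.72.
Need 2^N ≥ 3656.72; 2^11 = 2048, 2^12 = 4096.
Minimum N = 12.

12 bits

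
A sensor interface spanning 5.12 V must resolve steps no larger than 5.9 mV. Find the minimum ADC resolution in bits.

10 bits

Number of steps required ≥ 5.12 V / 5.9 mV = 867.80.
Need 2^N ≥ 867.80; 2^9 = 512, 2^10 = 1024.
Minimum N = 10.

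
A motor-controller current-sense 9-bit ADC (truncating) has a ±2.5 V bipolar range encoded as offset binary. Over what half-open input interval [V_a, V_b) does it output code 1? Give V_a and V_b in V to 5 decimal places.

LSB = 5/2^9 = 9.766 mV.
V_a = V_low + 1·LSB = -2.49023 V; V_b = V_low + 2·LSB = -2.48047 V.

[-2.49023 V, -2.48047 V)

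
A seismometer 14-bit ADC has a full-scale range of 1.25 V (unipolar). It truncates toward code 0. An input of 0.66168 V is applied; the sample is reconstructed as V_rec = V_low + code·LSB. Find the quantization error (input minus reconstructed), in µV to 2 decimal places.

58.91 µV

Step size: 1.25 V ÷ 2^14 = 76.29 µV.
Scaled input = 8672.7721 LSBs, so code = 8672.
Reconstructed: 0.66162109 V.
Difference: 5.89062e-05 V → 58.91 µV.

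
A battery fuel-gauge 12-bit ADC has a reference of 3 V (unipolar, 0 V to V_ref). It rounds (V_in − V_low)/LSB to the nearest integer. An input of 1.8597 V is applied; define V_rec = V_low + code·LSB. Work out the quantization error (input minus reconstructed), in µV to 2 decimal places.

80.86 µV

Step size: 3 V ÷ 2^12 = 0.732 mV.
(1.8597 − 0)/0.000732422 = 2539.1104; round gives code 2539.
Reconstructed: 1.8596191 V.
Difference: 8.08594e-05 V → 80.86 µV.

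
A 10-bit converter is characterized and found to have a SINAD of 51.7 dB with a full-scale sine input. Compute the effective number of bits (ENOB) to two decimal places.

ENOB = (SINAD − 1.76) / 6.02 = (51.7 − 1.76)/6.02 = 8.296.

8.30 bits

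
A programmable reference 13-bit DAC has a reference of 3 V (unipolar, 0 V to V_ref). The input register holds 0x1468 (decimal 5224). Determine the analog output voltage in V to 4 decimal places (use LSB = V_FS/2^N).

LSB = 3 V / 2^13 = 366.21 µV.
Code 0x1468 = 5224 decimal.
V_out = 0 + 5224 × 0.000366211 V = 1.91309 V.

1.9131 V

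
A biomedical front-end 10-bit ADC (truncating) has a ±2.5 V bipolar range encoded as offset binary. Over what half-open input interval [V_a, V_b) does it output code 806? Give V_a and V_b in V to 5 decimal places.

[1.43555 V, 1.44043 V)

LSB = 5/2^10 = 4.883 mV.
V_a = V_low + 806·LSB = 1.43555 V; V_b = V_low + 807·LSB = 1.44043 V.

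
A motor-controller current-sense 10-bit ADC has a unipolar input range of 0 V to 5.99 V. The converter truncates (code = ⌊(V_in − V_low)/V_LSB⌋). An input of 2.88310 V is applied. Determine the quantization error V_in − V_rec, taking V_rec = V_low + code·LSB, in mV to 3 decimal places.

LSB = 5.99/2^10 = 5.850 mV.
(V_in − V_low)/LSB = (2.88310 − 0)/0.00584961 = 492.8705 → code 492 (floor).
V_rec = 0 + 492·0.00584961 = 2.8780078 V.
Error = 2.88310 − 2.8780078 = 0.00509219 V = 5.092 mV.

5.092 mV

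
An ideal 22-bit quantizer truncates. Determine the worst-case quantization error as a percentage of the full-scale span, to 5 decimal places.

0.00002 %

Truncating → worst-case error = 1 LSB = V_FS/2^22, so 100/4194304 = 2.38419e-05 % of full scale.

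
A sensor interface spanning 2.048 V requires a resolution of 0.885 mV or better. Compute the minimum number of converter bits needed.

12 bits

Number of steps required ≥ 2.048 V / 0.885 mV = 2314.12.
Need 2^N ≥ 2314.12; 2^11 = 2048, 2^12 = 4096.
Minimum N = 12.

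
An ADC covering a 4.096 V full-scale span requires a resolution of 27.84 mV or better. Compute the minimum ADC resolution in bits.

Number of steps required ≥ 4.096 V / 27.84 mV = 147.13.
Need 2^N ≥ 147.13; 2^7 = 128, 2^8 = 256.
Minimum N = 8.

8 bits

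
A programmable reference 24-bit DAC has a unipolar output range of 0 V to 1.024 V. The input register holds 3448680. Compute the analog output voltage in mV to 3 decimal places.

210.491 mV

LSB = 1.024 V / 2^24 = 0.06 µV.
V_out = 0 + 3448680 × 6.10352e-08 V = 0.210491 V.
= 210.491 mV.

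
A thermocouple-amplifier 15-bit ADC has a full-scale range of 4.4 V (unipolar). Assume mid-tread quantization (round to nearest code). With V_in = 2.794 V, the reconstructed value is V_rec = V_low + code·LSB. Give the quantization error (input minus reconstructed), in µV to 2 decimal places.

LSB = 4.4/2^15 = 134.28 µV.
(2.794 − 0)/0.000134277 = 20807.6800; round gives code 20808.
V_rec = 0 + 20808·0.000134277 = 2.794043 V.
Error = 2.794 − 2.794043 = -4.29687e-05 V = -42.97 µV.

-42.97 µV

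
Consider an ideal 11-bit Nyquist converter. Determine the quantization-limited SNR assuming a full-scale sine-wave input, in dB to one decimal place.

68.0 dB

SNR ≈ 6.02·N + 1.76 dB = 6.02·11 + 1.76 = 67.98 dB.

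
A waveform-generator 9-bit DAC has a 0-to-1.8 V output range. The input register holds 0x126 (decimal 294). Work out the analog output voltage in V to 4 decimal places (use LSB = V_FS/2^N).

LSB = 1.8 V / 2^9 = 3.516 mV.
Code 0x126 = 294 decimal.
V_out = 0 + 294 × 0.00351563 V = 1.03359 V.

1.0336 V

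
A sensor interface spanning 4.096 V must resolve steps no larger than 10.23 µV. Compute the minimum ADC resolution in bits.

Number of steps required ≥ 4.096 V / 10.23 µV = 400391.01.
Need 2^N ≥ 400391.01; 2^18 = 262144, 2^19 = 524288.
Minimum N = 19.

19 bits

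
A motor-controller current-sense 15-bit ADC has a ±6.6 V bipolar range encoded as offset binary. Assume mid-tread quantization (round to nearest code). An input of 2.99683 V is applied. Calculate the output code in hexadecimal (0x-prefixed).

code 0x5D0F (decimal 23823)

Full-scale span = 13.2 V; LSB = 13.2/2^15 = 402.83 µV.
(V_in − V_low)/LSB = (2.99683 − (−6.6)) / 0.000402832 = 23823.403.
So the output code is 23823.
In hexadecimal (0x-prefixed): 0x5D0F.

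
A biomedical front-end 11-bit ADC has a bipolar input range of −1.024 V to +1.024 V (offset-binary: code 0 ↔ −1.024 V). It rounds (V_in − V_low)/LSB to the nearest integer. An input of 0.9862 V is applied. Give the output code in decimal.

Full-scale span = 2.048 V; LSB = 2.048/2^11 = 1.000 mV.
(0.9862 − (−1.024)) / 0.001 = 2010.200 LSBs.
round(2010.200) = 2010.

code 2010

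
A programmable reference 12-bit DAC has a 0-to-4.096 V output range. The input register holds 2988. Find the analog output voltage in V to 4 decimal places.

LSB = 4.096 V / 2^12 = 1.000 mV.
V_out = 0 + 2988 × 0.001 V = 2.988 V.

2.9880 V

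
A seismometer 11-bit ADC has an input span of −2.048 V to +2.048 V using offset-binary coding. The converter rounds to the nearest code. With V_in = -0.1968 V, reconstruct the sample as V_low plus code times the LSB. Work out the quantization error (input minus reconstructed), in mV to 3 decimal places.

Step size: 4.096 V ÷ 2^11 = 2.000 mV.
(V_in − V_low)/LSB = (-0.1968 − (−2.048))/0.002 = 925.6000 → code 926 (round).
Code 926 maps back to (−2.048) + 926×0.002 V = -0.196 V.
V_in − V_rec = -0.0008 V = -0.800 mV.

-0.800 mV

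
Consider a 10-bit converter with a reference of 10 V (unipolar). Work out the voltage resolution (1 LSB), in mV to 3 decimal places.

9.766 mV

Full-scale span = 10 V.
LSB = 10 / 2^10 = 10 / 1024 = 0.00976562 V = 9.766 mV.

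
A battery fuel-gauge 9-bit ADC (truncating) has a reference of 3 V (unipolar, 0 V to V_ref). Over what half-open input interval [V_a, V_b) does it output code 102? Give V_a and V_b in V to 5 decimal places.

[0.59766 V, 0.60352 V)

LSB = 3/2^9 = 5.859 mV.
V_a = V_low + 102·LSB = 0.597656 V; V_b = V_low + 103·LSB = 0.603516 V.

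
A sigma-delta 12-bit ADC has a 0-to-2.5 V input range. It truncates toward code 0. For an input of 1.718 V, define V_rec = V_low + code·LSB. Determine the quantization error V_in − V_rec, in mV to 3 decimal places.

0.471 mV

Step size: 2.5 V ÷ 2^12 = 0.610 mV.
(1.718 − 0)/0.000610352 = 2814.7712; ⌊·⌋ gives code 2814.
Reconstructed: 1.7175293 V.
V_in − V_rec = 0.000470703 V = 0.471 mV.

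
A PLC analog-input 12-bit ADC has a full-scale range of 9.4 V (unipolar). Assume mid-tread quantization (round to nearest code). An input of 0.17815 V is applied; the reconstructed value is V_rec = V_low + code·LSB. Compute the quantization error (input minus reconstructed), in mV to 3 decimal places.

-0.854 mV

One LSB is 9.4 V / 4096 = 2.295 mV.
(0.17815 − 0)/0.00229492 = 77.6279; round gives code 78.
Reconstructed: 0.17900391 V.
V_in − V_rec = -0.000853906 V = -0.854 mV.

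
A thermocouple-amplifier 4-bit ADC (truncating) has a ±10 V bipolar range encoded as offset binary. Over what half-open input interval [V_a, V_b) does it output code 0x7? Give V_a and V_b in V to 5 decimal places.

[-1.25000 V, 0.00000 V)

LSB = 20/2^4 = 1.2500 V.
Code 0x7 = 7 decimal.
V_a = V_low + 7·LSB = -1.25 V; V_b = V_low + 8·LSB = 0 V.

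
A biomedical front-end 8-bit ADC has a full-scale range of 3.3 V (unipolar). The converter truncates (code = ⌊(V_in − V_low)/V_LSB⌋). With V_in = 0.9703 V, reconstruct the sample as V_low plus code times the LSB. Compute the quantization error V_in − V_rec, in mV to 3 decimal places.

One LSB is 3.3 V / 256 = 12.891 mV.
(V_in − V_low)/LSB = (0.9703 − 0)/0.0128906 = 75.2718 → code 75 (floor).
Code 75 maps back to 0 + 75×0.0128906 V = 0.96679688 V.
Error = 0.9703 − 0.96679688 = 0.00350313 V = 3.503 mV.

3.503 mV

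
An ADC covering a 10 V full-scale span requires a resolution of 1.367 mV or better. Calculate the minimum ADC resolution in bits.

Number of steps required ≥ 10 V / 1.367 mV = 7315.29.
Need 2^N ≥ 7315.29; 2^12 = 4096, 2^13 = 8192.
Minimum N = 13.

13 bits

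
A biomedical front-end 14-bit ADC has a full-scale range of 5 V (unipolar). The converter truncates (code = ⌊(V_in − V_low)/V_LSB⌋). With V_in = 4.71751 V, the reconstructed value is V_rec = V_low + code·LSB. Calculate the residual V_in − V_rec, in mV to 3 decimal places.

0.103 mV

One LSB is 5 V / 16384 = 305.18 µV.
(4.71751 − 0)/0.000305176 = 15458.3368; ⌊·⌋ gives code 15458.
Code 15458 maps back to 0 + 15458×0.000305176 V = 4.7174072 V.
V_in − V_rec = 0.000102773 V = 0.103 mV.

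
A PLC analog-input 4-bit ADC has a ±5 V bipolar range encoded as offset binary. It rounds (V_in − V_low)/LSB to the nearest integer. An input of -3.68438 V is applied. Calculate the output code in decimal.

With 16 levels over 10 V, one step is 0.6250 V.
(V_in − V_low)/LSB = (-3.68438 − (−5)) / 0.625 = 2.105.
Round → code 2.

code 2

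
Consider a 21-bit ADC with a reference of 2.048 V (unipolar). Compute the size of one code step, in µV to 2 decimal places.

0.98 µV

Full-scale span = 2.048 V.
LSB = 2.048 / 2^21 = 2.048 / 2097152 = 9.76563e-07 V = 0.98 µV.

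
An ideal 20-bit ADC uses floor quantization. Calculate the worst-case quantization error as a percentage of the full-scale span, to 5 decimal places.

Truncating → worst-case error = 1 LSB = V_FS/2^20, so 100/1048576 = 9.53674e-05 % of full scale.

0.00010 %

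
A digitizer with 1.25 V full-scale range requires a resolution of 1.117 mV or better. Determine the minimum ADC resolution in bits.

Number of steps required ≥ 1.25 V / 1.117 mV = 1119.07.
Need 2^N ≥ 1119.07; 2^10 = 1024, 2^11 = 2048.
Minimum N = 11.

11 bits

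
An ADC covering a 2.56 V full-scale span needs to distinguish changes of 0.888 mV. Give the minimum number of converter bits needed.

12 bits

Number of steps required ≥ 2.56 V / 0.888 mV = 2882.88.
Need 2^N ≥ 2882.88; 2^11 = 2048, 2^12 = 4096.
Minimum N = 12.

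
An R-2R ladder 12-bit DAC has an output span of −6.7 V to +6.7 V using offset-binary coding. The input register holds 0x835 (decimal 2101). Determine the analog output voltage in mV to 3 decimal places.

173.389 mV

LSB = 13.4 V / 2^12 = 3.271 mV.
Code 0x835 = 2101 decimal.
V_out = (−6.7) + 2101 × 0.00327148 V = 0.173389 V.
= 173.389 mV.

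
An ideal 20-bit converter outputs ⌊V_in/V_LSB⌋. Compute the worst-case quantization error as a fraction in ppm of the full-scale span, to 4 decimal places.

Truncating → worst-case error = 1 LSB = V_FS/2^20, so 1e+06/1048576 = 0.953674 ppm of full scale.

0.9537 ppm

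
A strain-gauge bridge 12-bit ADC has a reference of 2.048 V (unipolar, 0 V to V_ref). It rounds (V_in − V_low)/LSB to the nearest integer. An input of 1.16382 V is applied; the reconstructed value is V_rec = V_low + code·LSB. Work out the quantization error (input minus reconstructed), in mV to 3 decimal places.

Step size: 2.048 V ÷ 2^12 = 0.500 mV.
(V_in − V_low)/LSB = (1.16382 − 0)/0.0005 = 2327.6400 → code 2328 (round).
Code 2328 maps back to 0 + 2328×0.0005 V = 1.164 V.
Error = 1.16382 − 1.164 = -0.00018 V = -0.180 mV.

-0.180 mV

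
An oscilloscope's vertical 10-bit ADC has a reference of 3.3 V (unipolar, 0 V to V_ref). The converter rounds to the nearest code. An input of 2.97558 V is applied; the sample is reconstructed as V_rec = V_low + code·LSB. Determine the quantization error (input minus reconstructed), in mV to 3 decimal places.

1.068 mV

One LSB is 3.3 V / 1024 = 3.223 mV.
(2.97558 − 0)/0.00322266 = 923.3315; round gives code 923.
V_rec = 0 + 923·0.00322266 = 2.9745117 V.
V_in − V_rec = 0.00106828 V = 1.068 mV.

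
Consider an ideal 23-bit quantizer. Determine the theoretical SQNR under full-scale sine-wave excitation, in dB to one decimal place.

SNR ≈ 6.02·N + 1.76 dB = 6.02·23 + 1.76 = 140.22 dB.

140.2 dB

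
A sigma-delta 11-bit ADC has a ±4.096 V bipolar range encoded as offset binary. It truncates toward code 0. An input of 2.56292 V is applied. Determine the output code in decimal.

code 1664

LSB = 8.192 V / 2048 = 4.000 mV.
(2.56292 − (−4.096)) / 0.004 = 1664.730 LSBs.
So the output code is 1664.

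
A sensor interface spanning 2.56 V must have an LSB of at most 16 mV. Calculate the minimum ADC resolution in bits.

Number of steps required ≥ 2.56 V / 16 mV = 160.00.
Need 2^N ≥ 160.00; 2^7 = 128, 2^8 = 256.
Minimum N = 8.

8 bits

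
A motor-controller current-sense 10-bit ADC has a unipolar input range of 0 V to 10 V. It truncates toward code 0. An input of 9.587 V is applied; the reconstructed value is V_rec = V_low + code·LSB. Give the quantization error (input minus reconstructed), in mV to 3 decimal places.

6.922 mV

One LSB is 10 V / 1024 = 9.766 mV.
(V_in − V_low)/LSB = (9.587 − 0)/0.00976562 = 981.7088 → code 981 (floor).
Reconstructed: 9.5800781 V.
Error = 9.587 − 9.5800781 = 0.00692188 V = 6.922 mV.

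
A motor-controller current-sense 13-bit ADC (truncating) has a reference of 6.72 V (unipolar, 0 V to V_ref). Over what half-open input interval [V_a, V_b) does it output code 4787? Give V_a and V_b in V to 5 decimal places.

[3.92684 V, 3.92766 V)

LSB = 6.72/2^13 = 0.820 mV.
V_a = V_low + 4787·LSB = 3.92684 V; V_b = V_low + 4788·LSB = 3.92766 V.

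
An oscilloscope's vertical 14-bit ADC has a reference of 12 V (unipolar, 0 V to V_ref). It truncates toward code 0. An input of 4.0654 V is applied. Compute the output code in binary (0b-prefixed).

code 0b1010110101110 (decimal 5550)

Full-scale span = 12 V; LSB = 12/2^14 = 0.732 mV.
(4.0654 − 0) / 0.000732422 = 5550.626 LSBs.
⌊·⌋(5550.626) = 5550.
In binary (0b-prefixed): 0b1010110101110.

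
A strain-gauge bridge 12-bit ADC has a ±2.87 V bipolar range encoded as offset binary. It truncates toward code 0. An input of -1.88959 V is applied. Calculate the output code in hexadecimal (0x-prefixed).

LSB = 5.74 V / 4096 = 1.401 mV.
(V_in − V_low)/LSB = (-1.88959 − (−2.87)) / 0.00140137 = 699.610.
Floor → code 699.
In hexadecimal (0x-prefixed): 0x2BB.

code 0x2BB (decimal 699)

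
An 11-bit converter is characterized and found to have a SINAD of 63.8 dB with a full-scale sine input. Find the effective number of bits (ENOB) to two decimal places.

ENOB = (SINAD − 1.76) / 6.02 = (63.8 − 1.76)/6.02 = 10.306.

10.31 bits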